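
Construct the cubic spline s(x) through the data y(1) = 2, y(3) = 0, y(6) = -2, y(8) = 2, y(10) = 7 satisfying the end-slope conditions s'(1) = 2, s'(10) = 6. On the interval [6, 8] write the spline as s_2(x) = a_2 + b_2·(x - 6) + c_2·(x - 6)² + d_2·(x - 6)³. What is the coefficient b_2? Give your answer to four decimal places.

Write M_i for s''(x_i). With h_i = 2, 3, 2, 2 and divided differences Δ_i = -1, -2/3, 2, 5/2, the continuity of s' gives the tridiagonal system
  2·M_0 + 10·M_1 + 3·M_2 = 6(Δ_1 - Δ_0) = 2
  3·M_1 + 10·M_2 + 2·M_3 = 6(Δ_2 - Δ_1) = 16
  2·M_2 + 8·M_3 + 2·M_4 = 6(Δ_3 - Δ_2) = 3
Clamped end conditions give two more equations: 2h_0·M_0 + h_0·M_1 = 6(Δ_0 - s'(1)) = -18 and h_3·M_3 + 2h_3·M_4 = 6(s'(10) - Δ_3) = 21.
Hence M_0 = -854/177, M_1 = 115/177, M_2 = 304/177, M_3 = -553/354, M_4 = 2135/354.
On [6, 8], with s_2(x) = a_2 + b_2·(x - 6) + c_2·(x - 6)² + d_2·(x - 6)³: c_2 = M_2/2 = 152/177, d_2 = (M_3 - M_2)/(6h_2) = -129/472, b_2 = Δ_2 - h_2(2M_2 + M_3)/6 = 487/354.

1.3757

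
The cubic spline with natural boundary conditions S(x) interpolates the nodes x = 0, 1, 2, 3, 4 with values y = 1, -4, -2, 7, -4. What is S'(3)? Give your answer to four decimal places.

Put σ_i = S'' at the i-th knot. Here h = (1, 1, 1, 1) and Δ = (-5, 2, 9, -11), so the interior equations h_(i-1)·σ_(i-1) + 2(h_(i-1)+h_i)·σ_i + h_i·σ_(i+1) = 6(Δ_i − Δ_(i-1)) read
  1·σ_0 + 4·σ_1 + 1·σ_2 = 6(Δ_1 - Δ_0) = 42
  1·σ_1 + 4·σ_2 + 1·σ_3 = 6(Δ_2 - Δ_1) = 42
  1·σ_2 + 4·σ_3 + 1·σ_4 = 6(Δ_3 - Δ_2) = -120
Natural end conditions: σ_0 = σ_4 = 0.
Solving: σ_0 = 0, σ_1 = 171/28, σ_2 = 123/7, σ_3 = -963/28, σ_4 = 0.
On [3, 4], S'(x) = b_3 + 2c_3·(x - 3) + 3d_3·(x - 3)² with b_3 = Δ_3 - h_3(2σ_3 + σ_4)/6 = 13/28, c_3 = σ_3/2 = -963/56, d_3 = (σ_4 - σ_3)/(6h_3) = 321/56. So S'(3) = 13/28.

0.4643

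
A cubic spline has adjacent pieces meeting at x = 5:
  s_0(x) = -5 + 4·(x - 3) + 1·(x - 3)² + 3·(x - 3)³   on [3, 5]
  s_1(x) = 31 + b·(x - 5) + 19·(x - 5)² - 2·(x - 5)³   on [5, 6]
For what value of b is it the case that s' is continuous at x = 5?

44

s_0'(x) = 4 + 2·(x - 3) + 9·(x - 3)², so s_0'(5) = 44. On the right, s_1'(5) = b, so b = 44.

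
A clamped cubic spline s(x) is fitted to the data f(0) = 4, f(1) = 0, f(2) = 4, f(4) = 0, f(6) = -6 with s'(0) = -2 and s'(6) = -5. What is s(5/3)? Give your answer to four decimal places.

Write σ_i for s''(x_i). With h_i = 1, 1, 2, 2 and divided differences Δ_i = -4, 4, -2, -3, the continuity of s' gives the tridiagonal system
  1·σ_0 + 4·σ_1 + 1·σ_2 = 6(Δ_1 - Δ_0) = 48
  1·σ_1 + 6·σ_2 + 2·σ_3 = 6(Δ_2 - Δ_1) = -36
  2·σ_2 + 8·σ_3 + 2·σ_4 = 6(Δ_3 - Δ_2) = -6
Clamped end conditions give two more equations: 2h_0·σ_0 + h_0·σ_1 = 6(Δ_0 - s'(0)) = -12 and h_3·σ_3 + 2h_3·σ_4 = 6(s'(6) - Δ_3) = -12.
Forward elimination and back-substitution give σ_0 = -106/7, σ_1 = 128/7, σ_2 = -10, σ_3 = 20/7, σ_4 = -31/7.
On [1, 2], s(x) = 0 - 3/7·(x - 1) + 64/7·(x - 1)² - 33/7·(x - 1)³.
With (x - 1) = 2/3: s(5/3) = 50/21.

2.3810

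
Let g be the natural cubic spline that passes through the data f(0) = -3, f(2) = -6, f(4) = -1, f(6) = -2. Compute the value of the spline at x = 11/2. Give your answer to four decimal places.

Put σ_i = g'' at the i-th knot. Here h = (2, 2, 2) and Δ = (-3/2, 5/2, -1/2), so the interior equations h_(i-1)·σ_(i-1) + 2(h_(i-1)+h_i)·σ_i + h_i·σ_(i+1) = 6(Δ_i − Δ_(i-1)) read
  2·σ_0 + 8·σ_1 + 2·σ_2 = 6(Δ_1 - Δ_0) = 24
  2·σ_1 + 8·σ_2 + 2·σ_3 = 6(Δ_2 - Δ_1) = -18
Natural end conditions: σ_0 = σ_3 = 0.
Hence σ_0 = 0, σ_1 = 19/5, σ_2 = -16/5, σ_3 = 0.
On [4, 6], g(x) = -1 + 49/30·(x - 4) - 8/5·(x - 4)² + 4/15·(x - 4)³.
With (x - 4) = 3/2: g(11/2) = -5/4.

-1.2500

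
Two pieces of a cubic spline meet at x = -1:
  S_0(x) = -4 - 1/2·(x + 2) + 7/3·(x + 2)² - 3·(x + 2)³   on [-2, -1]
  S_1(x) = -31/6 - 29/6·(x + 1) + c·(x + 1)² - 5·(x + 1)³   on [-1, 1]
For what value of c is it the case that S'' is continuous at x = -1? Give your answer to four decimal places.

-6.6667

S_0''(x) = 14/3 - 18·(x + 2), so S_0''(-1) = -40/3. On the right, S_1''(-1) = 2c, so c = -20/3.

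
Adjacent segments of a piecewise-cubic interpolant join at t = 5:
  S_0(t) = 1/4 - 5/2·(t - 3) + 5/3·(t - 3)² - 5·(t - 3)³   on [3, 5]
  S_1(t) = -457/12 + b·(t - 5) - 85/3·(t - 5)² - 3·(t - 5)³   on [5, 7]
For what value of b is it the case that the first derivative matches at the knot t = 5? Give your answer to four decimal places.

-55.8333

S_0'(t) = -5/2 + 10/3·(t - 3) - 15·(t - 3)², so S_0'(5) = -335/6. On the right, S_1'(5) = b, so b = -335/6.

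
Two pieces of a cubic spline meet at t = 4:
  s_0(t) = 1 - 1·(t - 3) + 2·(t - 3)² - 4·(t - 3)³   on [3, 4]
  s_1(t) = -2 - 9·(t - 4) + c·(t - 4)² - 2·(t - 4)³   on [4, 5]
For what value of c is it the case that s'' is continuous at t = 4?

s_0''(t) = 4 - 24·(t - 3), so s_0''(4) = -20. On the right, s_1''(4) = 2c, so c = -10.

-10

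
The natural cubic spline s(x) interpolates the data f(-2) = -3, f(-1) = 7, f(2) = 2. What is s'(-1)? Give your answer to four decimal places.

Let m_i = s''(x_i). Step sizes h_i = 1, 3; slopes of the chords Δ_i = (y_(i+1) - y_i)/h_i = 10, -5/3.
  1·m_0 + 8·m_1 + 3·m_2 = 6(Δ_1 - Δ_0) = -70
Natural end conditions: m_0 = m_2 = 0.
Solving the tridiagonal system: m_0 = 0, m_1 = -35/4, m_2 = 0.
On [-1, 2], s'(x) = b_1 + 2c_1·(x + 1) + 3d_1·(x + 1)² with b_1 = Δ_1 - h_1(2m_1 + m_2)/6 = 85/12, c_1 = m_1/2 = -35/8, d_1 = (m_2 - m_1)/(6h_1) = 35/72. So s'(-1) = 85/12.

7.0833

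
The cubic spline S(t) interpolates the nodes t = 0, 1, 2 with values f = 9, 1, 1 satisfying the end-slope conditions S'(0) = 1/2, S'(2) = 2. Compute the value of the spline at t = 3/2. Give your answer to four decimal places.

Write M_i for S''(x_i). With h_i = 1, 1 and divided differences Δ_i = -8, 0, the continuity of S' gives the tridiagonal system
  1·M_0 + 4·M_1 + 1·M_2 = 6(Δ_1 - Δ_0) = 48
Clamped end conditions give two more equations: 2h_0·M_0 + h_0·M_1 = 6(Δ_0 - S'(0)) = -51 and h_1·M_1 + 2h_1·M_2 = 6(S'(2) - Δ_1) = 12.
Solving: M_0 = -147/4, M_1 = 45/2, M_2 = -21/4.
On [1, 2], S(t) = 1 - 53/8·(t - 1) + 45/4·(t - 1)² - 37/8·(t - 1)³.
With (t - 1) = 1/2: S(3/2) = -5/64.

-0.0781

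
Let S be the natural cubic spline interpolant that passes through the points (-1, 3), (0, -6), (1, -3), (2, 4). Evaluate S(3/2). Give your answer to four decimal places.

0.4000

With M_i denoting the second derivative at x_i, h_i = 1, 1, 1, and Δ_i = (y_(i+1) − y_i)/h_i = -9, 3, 7:
  1·M_0 + 4·M_1 + 1·M_2 = 6(Δ_1 - Δ_0) = 72
  1·M_1 + 4·M_2 + 1·M_3 = 6(Δ_2 - Δ_1) = 24
Natural end conditions: M_0 = M_3 = 0.
Hence M_0 = 0, M_1 = 88/5, M_2 = 8/5, M_3 = 0.
On [1, 2], S(t) = -3 + 97/15·(t - 1) + 4/5·(t - 1)² - 4/15·(t - 1)³.
With (t - 1) = 1/2: S(3/2) = 2/5.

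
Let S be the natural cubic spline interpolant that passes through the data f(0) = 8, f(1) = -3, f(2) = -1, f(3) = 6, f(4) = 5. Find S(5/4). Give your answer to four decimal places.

-3.7296

Let m_i = S''(x_i). Step sizes h_i = 1, 1, 1, 1; slopes of the chords Δ_i = (y_(i+1) - y_i)/h_i = -11, 2, 7, -1.
  1·m_0 + 4·m_1 + 1·m_2 = 6(Δ_1 - Δ_0) = 78
  1·m_1 + 4·m_2 + 1·m_3 = 6(Δ_2 - Δ_1) = 30
  1·m_2 + 4·m_3 + 1·m_4 = 6(Δ_3 - Δ_2) = -48
Natural end conditions: m_0 = m_4 = 0.
Solving the tridiagonal system: m_0 = 0, m_1 = 501/28, m_2 = 45/7, m_3 = -381/28, m_4 = 0.
On [1, 2], S(t) = -3 - 141/28·(t - 1) + 501/56·(t - 1)² - 107/56·(t - 1)³.
With (t - 1) = 1/4: S(5/4) = -13367/3584.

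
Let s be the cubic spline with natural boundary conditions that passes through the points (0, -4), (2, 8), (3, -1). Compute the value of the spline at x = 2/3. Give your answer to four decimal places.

Let m_i = s''(x_i). Step sizes h_i = 2, 1; slopes of the chords Δ_i = (y_(i+1) - y_i)/h_i = 6, -9.
  2·m_0 + 6·m_1 + 1·m_2 = 6(Δ_1 - Δ_0) = -90
Natural end conditions: m_0 = m_2 = 0.
Solving: m_0 = 0, m_1 = -15, m_2 = 0.
On [0, 2], s(x) = -4 + 11·x + 0·x² - 5/4·x³.
With x = 2/3: s(2/3) = 80/27.

2.9630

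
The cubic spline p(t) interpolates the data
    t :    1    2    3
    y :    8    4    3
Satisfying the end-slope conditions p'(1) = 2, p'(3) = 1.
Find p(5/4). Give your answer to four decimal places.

7.8672

With M_i denoting the second derivative at x_i, h_i = 1, 1, and Δ_i = (y_(i+1) − y_i)/h_i = -4, -1:
  1·M_0 + 4·M_1 + 1·M_2 = 6(Δ_1 - Δ_0) = 18
Clamped end conditions give two more equations: 2h_0·M_0 + h_0·M_1 = 6(Δ_0 - p'(1)) = -36 and h_1·M_1 + 2h_1·M_2 = 6(p'(3) - Δ_1) = 12.
Forward elimination and back-substitution give M_0 = -23, M_1 = 10, M_2 = 1.
On [1, 2], p(t) = 8 + 2·(t - 1) - 23/2·(t - 1)² + 11/2·(t - 1)³.
With (t - 1) = 1/4: p(5/4) = 1007/128.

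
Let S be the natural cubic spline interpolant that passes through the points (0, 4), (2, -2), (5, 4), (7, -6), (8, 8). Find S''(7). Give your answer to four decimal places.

22.5178

Put M_i = S'' at the i-th knot. Here h = (2, 3, 2, 1) and Δ = (-3, 2, -5, 14), so the interior equations h_(i-1)·M_(i-1) + 2(h_(i-1)+h_i)·M_i + h_i·M_(i+1) = 6(Δ_i − Δ_(i-1)) read
  2·M_0 + 10·M_1 + 3·M_2 = 6(Δ_1 - Δ_0) = 30
  3·M_1 + 10·M_2 + 2·M_3 = 6(Δ_2 - Δ_1) = -42
  2·M_2 + 6·M_3 + 1·M_4 = 6(Δ_3 - Δ_2) = 114
Natural end conditions: M_0 = M_4 = 0.
Solving: M_0 = 0, M_1 = 1560/253, M_2 = -2670/253, M_3 = 5697/253, M_4 = 0.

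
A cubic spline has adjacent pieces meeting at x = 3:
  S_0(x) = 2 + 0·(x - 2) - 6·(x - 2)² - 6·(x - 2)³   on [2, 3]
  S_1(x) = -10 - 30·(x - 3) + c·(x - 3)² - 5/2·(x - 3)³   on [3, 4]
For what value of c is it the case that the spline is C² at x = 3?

S_0''(x) = -12 - 36·(x - 2), so S_0''(3) = -48. On the right, S_1''(3) = 2c, so c = -24.

-24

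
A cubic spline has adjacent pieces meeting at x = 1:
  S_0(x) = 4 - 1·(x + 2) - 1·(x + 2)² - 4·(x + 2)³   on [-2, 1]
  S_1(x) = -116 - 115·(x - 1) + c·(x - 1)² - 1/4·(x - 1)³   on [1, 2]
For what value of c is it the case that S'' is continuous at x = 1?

S_0''(x) = -2 - 24·(x + 2), so S_0''(1) = -74. On the right, S_1''(1) = 2c, so c = -37.

-37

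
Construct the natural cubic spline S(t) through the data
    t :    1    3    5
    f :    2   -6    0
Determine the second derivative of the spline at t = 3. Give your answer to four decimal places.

5.2500

Let m_i = S''(x_i). Step sizes h_i = 2, 2; slopes of the chords Δ_i = (y_(i+1) - y_i)/h_i = -4, 3.
  2·m_0 + 8·m_1 + 2·m_2 = 6(Δ_1 - Δ_0) = 42
Natural end conditions: m_0 = m_2 = 0.
Solving: m_0 = 0, m_1 = 21/4, m_2 = 0.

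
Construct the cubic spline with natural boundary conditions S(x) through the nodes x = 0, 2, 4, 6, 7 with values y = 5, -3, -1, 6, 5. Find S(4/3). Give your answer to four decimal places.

Write M_i for S''(x_i). With h_i = 2, 2, 2, 1 and divided differences Δ_i = -4, 1, 7/2, -1, the continuity of S' gives the tridiagonal system
  2·M_0 + 8·M_1 + 2·M_2 = 6(Δ_1 - Δ_0) = 30
  2·M_1 + 8·M_2 + 2·M_3 = 6(Δ_2 - Δ_1) = 15
  2·M_2 + 6·M_3 + 1·M_4 = 6(Δ_3 - Δ_2) = -27
Natural end conditions: M_0 = M_4 = 0.
Forward elimination and back-substitution give M_0 = 0, M_1 = 129/41, M_2 = 99/41, M_3 = -435/82, M_4 = 0.
On [0, 2], S(x) = 5 - 207/41·x + 0·x² + 43/164·x³.
With x = 4/3: S(4/3) = -1229/1107.

-1.1102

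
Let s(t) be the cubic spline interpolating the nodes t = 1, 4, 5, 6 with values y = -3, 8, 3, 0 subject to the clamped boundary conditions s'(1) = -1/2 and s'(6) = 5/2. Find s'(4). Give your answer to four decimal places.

-1.8793

With M_i denoting the second derivative at x_i, h_i = 3, 1, 1, and Δ_i = (y_(i+1) − y_i)/h_i = 11/3, -5, -3:
  3·M_0 + 8·M_1 + 1·M_2 = 6(Δ_1 - Δ_0) = -52
  1·M_1 + 4·M_2 + 1·M_3 = 6(Δ_2 - Δ_1) = 12
Clamped end conditions give two more equations: 2h_0·M_0 + h_0·M_1 = 6(Δ_0 - s'(1)) = 25 and h_2·M_2 + 2h_2·M_3 = 6(s'(6) - Δ_2) = 33.
Solving the tridiagonal system: M_0 = 805/87, M_1 = -295/29, M_2 = 47/29, M_3 = 455/29.
On [4, 5], s'(t) = b_1 + 2c_1·(t - 4) + 3d_1·(t - 4)² with b_1 = Δ_1 - h_1(2M_1 + M_2)/6 = -109/58, c_1 = M_1/2 = -295/58, d_1 = (M_2 - M_1)/(6h_1) = 57/29. So s'(4) = -109/58.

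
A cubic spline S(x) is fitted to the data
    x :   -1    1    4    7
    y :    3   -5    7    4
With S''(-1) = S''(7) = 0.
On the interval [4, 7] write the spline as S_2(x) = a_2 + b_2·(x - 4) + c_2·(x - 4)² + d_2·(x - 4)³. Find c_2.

-2

Let M_i = S''(x_i). Step sizes h_i = 2, 3, 3; slopes of the chords Δ_i = (y_(i+1) - y_i)/h_i = -4, 4, -1.
  2·M_0 + 10·M_1 + 3·M_2 = 6(Δ_1 - Δ_0) = 48
  3·M_1 + 12·M_2 + 3·M_3 = 6(Δ_2 - Δ_1) = -30
Natural end conditions: M_0 = M_3 = 0.
Forward elimination and back-substitution give M_0 = 0, M_1 = 6, M_2 = -4, M_3 = 0.
On [4, 7], with S_2(x) = a_2 + b_2·(x - 4) + c_2·(x - 4)² + d_2·(x - 4)³: c_2 = M_2/2 = -2, d_2 = (M_3 - M_2)/(6h_2) = 2/9, b_2 = Δ_2 - h_2(2M_2 + M_3)/6 = 3.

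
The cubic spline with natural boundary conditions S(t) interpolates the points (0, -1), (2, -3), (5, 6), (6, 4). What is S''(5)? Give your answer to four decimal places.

-5.2394

Let σ_i = S''(x_i). Step sizes h_i = 2, 3, 1; slopes of the chords Δ_i = (y_(i+1) - y_i)/h_i = -1, 3, -2.
  2·σ_0 + 10·σ_1 + 3·σ_2 = 6(Δ_1 - Δ_0) = 24
  3·σ_1 + 8·σ_2 + 1·σ_3 = 6(Δ_2 - Δ_1) = -30
Natural end conditions: σ_0 = σ_3 = 0.
Forward elimination and back-substitution give σ_0 = 0, σ_1 = 282/71, σ_2 = -372/71, σ_3 = 0.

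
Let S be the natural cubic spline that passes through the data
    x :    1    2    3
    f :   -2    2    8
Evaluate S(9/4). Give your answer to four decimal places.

3.3359

Write m_i for S''(x_i). With h_i = 1, 1 and divided differences Δ_i = 4, 6, the continuity of S' gives the tridiagonal system
  1·m_0 + 4·m_1 + 1·m_2 = 6(Δ_1 - Δ_0) = 12
Natural end conditions: m_0 = m_2 = 0.
Solving the tridiagonal system: m_0 = 0, m_1 = 3, m_2 = 0.
On [2, 3], S(x) = 2 + 5·(x - 2) + 3/2·(x - 2)² - 1/2·(x - 2)³.
With (x - 2) = 1/4: S(9/4) = 427/128.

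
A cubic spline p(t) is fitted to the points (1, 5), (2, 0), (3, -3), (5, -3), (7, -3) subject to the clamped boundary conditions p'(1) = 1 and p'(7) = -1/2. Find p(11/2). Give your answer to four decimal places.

With m_i denoting the second derivative at x_i, h_i = 1, 1, 2, 2, and Δ_i = (y_(i+1) − y_i)/h_i = -5, -3, 0, 0:
  1·m_0 + 4·m_1 + 1·m_2 = 6(Δ_1 - Δ_0) = 12
  1·m_1 + 6·m_2 + 2·m_3 = 6(Δ_2 - Δ_1) = 18
  2·m_2 + 8·m_3 + 2·m_4 = 6(Δ_3 - Δ_2) = 0
Clamped end conditions give two more equations: 2h_0·m_0 + h_0·m_1 = 6(Δ_0 - p'(1)) = -36 and h_3·m_3 + 2h_3·m_4 = 6(p'(7) - Δ_3) = -3.
Solving: m_0 = -617/28, m_1 = 113/14, m_2 = 7/4, m_3 = -2/7, m_4 = -17/28.
On [5, 7], p(t) = -3 + 11/28·(t - 5) - 1/7·(t - 5)² - 3/112·(t - 5)³.
With (t - 5) = 1/2: p(11/2) = -2547/896.

-2.8426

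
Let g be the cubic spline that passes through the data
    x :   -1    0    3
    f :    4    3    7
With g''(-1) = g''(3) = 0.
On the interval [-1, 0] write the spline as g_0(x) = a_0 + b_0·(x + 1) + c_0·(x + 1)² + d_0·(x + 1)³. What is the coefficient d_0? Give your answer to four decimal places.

0.2917

With M_i denoting the second derivative at x_i, h_i = 1, 3, and Δ_i = (y_(i+1) − y_i)/h_i = -1, 4/3:
  1·M_0 + 8·M_1 + 3·M_2 = 6(Δ_1 - Δ_0) = 14
Natural end conditions: M_0 = M_2 = 0.
Forward elimination and back-substitution give M_0 = 0, M_1 = 7/4, M_2 = 0.
On [-1, 0], with g_0(x) = a_0 + b_0·(x + 1) + c_0·(x + 1)² + d_0·(x + 1)³: c_0 = M_0/2 = 0, d_0 = (M_1 - M_0)/(6h_0) = 7/24, b_0 = Δ_0 - h_0(2M_0 + M_1)/6 = -31/24.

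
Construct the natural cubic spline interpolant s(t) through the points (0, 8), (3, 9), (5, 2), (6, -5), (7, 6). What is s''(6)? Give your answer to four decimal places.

29.0280

Let M_i = s''(x_i). Step sizes h_i = 3, 2, 1, 1; slopes of the chords Δ_i = (y_(i+1) - y_i)/h_i = 1/3, -7/2, -7, 11.
  3·M_0 + 10·M_1 + 2·M_2 = 6(Δ_1 - Δ_0) = -23
  2·M_1 + 6·M_2 + 1·M_3 = 6(Δ_2 - Δ_1) = -21
  1·M_2 + 4·M_3 + 1·M_4 = 6(Δ_3 - Δ_2) = 108
Natural end conditions: M_0 = M_4 = 0.
Solving: M_0 = 0, M_1 = -145/214, M_2 = -868/107, M_3 = 3106/107, M_4 = 0.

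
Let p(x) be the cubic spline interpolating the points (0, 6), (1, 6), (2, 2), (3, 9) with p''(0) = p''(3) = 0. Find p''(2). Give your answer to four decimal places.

19.2000

Write M_i for p''(x_i). With h_i = 1, 1, 1 and divided differences Δ_i = 0, -4, 7, the continuity of p' gives the tridiagonal system
  1·M_0 + 4·M_1 + 1·M_2 = 6(Δ_1 - Δ_0) = -24
  1·M_1 + 4·M_2 + 1·M_3 = 6(Δ_2 - Δ_1) = 66
Natural end conditions: M_0 = M_3 = 0.
Hence M_0 = 0, M_1 = -54/5, M_2 = 96/5, M_3 = 0.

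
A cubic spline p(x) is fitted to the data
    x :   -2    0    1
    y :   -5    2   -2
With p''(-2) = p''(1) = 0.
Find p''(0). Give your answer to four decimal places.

-7.5000

Write M_i for p''(x_i). With h_i = 2, 1 and divided differences Δ_i = 7/2, -4, the continuity of p' gives the tridiagonal system
  2·M_0 + 6·M_1 + 1·M_2 = 6(Δ_1 - Δ_0) = -45
Natural end conditions: M_0 = M_2 = 0.
Solving the tridiagonal system: M_0 = 0, M_1 = -15/2, M_2 = 0.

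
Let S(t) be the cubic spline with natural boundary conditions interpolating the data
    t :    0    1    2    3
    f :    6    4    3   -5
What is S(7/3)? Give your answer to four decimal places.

1.0494

With M_i denoting the second derivative at x_i, h_i = 1, 1, 1, and Δ_i = (y_(i+1) − y_i)/h_i = -2, -1, -8:
  1·M_0 + 4·M_1 + 1·M_2 = 6(Δ_1 - Δ_0) = 6
  1·M_1 + 4·M_2 + 1·M_3 = 6(Δ_2 - Δ_1) = -42
Natural end conditions: M_0 = M_3 = 0.
Hence M_0 = 0, M_1 = 22/5, M_2 = -58/5, M_3 = 0.
On [2, 3], S(t) = 3 - 62/15·(t - 2) - 29/5·(t - 2)² + 29/15·(t - 2)³.
With (t - 2) = 1/3: S(7/3) = 85/81.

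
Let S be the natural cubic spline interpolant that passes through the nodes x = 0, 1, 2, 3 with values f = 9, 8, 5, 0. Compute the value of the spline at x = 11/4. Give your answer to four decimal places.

1.3438

Let M_i = S''(x_i). Step sizes h_i = 1, 1, 1; slopes of the chords Δ_i = (y_(i+1) - y_i)/h_i = -1, -3, -5.
  1·M_0 + 4·M_1 + 1·M_2 = 6(Δ_1 - Δ_0) = -12
  1·M_1 + 4·M_2 + 1·M_3 = 6(Δ_2 - Δ_1) = -12
Natural end conditions: M_0 = M_3 = 0.
Solving: M_0 = 0, M_1 = -12/5, M_2 = -12/5, M_3 = 0.
On [2, 3], S(x) = 5 - 21/5·(x - 2) - 6/5·(x - 2)² + 2/5·(x - 2)³.
With (x - 2) = 3/4: S(11/4) = 43/32.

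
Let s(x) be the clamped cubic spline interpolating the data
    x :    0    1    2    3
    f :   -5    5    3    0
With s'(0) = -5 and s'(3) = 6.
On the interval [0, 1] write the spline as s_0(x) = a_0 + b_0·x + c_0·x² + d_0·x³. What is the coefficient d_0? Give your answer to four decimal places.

Put σ_i = s'' at the i-th knot. Here h = (1, 1, 1) and Δ = (10, -2, -3), so the interior equations h_(i-1)·σ_(i-1) + 2(h_(i-1)+h_i)·σ_i + h_i·σ_(i+1) = 6(Δ_i − Δ_(i-1)) read
  1·σ_0 + 4·σ_1 + 1·σ_2 = 6(Δ_1 - Δ_0) = -72
  1·σ_1 + 4·σ_2 + 1·σ_3 = 6(Δ_2 - Δ_1) = -6
Clamped end conditions give two more equations: 2h_0·σ_0 + h_0·σ_1 = 6(Δ_0 - s'(0)) = 90 and h_2·σ_2 + 2h_2·σ_3 = 6(s'(3) - Δ_2) = 54.
Solving: σ_0 = 926/15, σ_1 = -502/15, σ_2 = 2/15, σ_3 = 404/15.
On [0, 1], with s_0(x) = a_0 + b_0·x + c_0·x² + d_0·x³: c_0 = σ_0/2 = 463/15, d_0 = (σ_1 - σ_0)/(6h_0) = -238/15, b_0 = Δ_0 - h_0(2σ_0 + σ_1)/6 = -5.

-15.8667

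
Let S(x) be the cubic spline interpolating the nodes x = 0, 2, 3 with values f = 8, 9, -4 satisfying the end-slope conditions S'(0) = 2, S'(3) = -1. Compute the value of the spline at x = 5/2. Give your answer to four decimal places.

Put M_i = S'' at the i-th knot. Here h = (2, 1) and Δ = (1/2, -13), so the interior equations h_(i-1)·M_(i-1) + 2(h_(i-1)+h_i)·M_i + h_i·M_(i+1) = 6(Δ_i − Δ_(i-1)) read
  2·M_0 + 6·M_1 + 1·M_2 = 6(Δ_1 - Δ_0) = -81
Clamped end conditions give two more equations: 2h_0·M_0 + h_0·M_1 = 6(Δ_0 - S'(0)) = -9 and h_1·M_1 + 2h_1·M_2 = 6(S'(3) - Δ_1) = 72.
Solving: M_0 = 41/4, M_1 = -25, M_2 = 97/2.
On [2, 3], S(x) = 9 - 51/4·(x - 2) - 25/2·(x - 2)² + 49/4·(x - 2)³.
With (x - 2) = 1/2: S(5/2) = 33/32.

1.0313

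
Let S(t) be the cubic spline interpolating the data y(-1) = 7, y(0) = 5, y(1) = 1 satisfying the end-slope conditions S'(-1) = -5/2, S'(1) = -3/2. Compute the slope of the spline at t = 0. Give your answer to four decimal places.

Write σ_i for S''(x_i). With h_i = 1, 1 and divided differences Δ_i = -2, -4, the continuity of S' gives the tridiagonal system
  1·σ_0 + 4·σ_1 + 1·σ_2 = 6(Δ_1 - Δ_0) = -12
Clamped end conditions give two more equations: 2h_0·σ_0 + h_0·σ_1 = 6(Δ_0 - S'(-1)) = 3 and h_1·σ_1 + 2h_1·σ_2 = 6(S'(1) - Δ_1) = 15.
Solving: σ_0 = 5, σ_1 = -7, σ_2 = 11.
On [0, 1], S'(t) = b_1 + 2c_1·t + 3d_1·t² with b_1 = Δ_1 - h_1(2σ_1 + σ_2)/6 = -7/2, c_1 = σ_1/2 = -7/2, d_1 = (σ_2 - σ_1)/(6h_1) = 3. So S'(0) = -7/2.

-3.5000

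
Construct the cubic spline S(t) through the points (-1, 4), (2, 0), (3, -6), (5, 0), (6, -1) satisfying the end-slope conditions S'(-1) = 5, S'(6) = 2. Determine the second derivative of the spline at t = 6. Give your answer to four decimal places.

14.3934

Let M_i = S''(x_i). Step sizes h_i = 3, 1, 2, 1; slopes of the chords Δ_i = (y_(i+1) - y_i)/h_i = -4/3, -6, 3, -1.
  3·M_0 + 8·M_1 + 1·M_2 = 6(Δ_1 - Δ_0) = -28
  1·M_1 + 6·M_2 + 2·M_3 = 6(Δ_2 - Δ_1) = 54
  2·M_2 + 6·M_3 + 1·M_4 = 6(Δ_3 - Δ_2) = -24
Clamped end conditions give two more equations: 2h_0·M_0 + h_0·M_1 = 6(Δ_0 - S'(-1)) = -38 and h_3·M_3 + 2h_3·M_4 = 6(S'(6) - Δ_3) = 18.
Hence M_0 = -847/183, M_1 = -208/61, M_2 = 803/61, M_3 = -658/61, M_4 = 878/61.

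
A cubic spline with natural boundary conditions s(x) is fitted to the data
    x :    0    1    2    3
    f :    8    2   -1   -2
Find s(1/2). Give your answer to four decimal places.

Put σ_i = s'' at the i-th knot. Here h = (1, 1, 1) and Δ = (-6, -3, -1), so the interior equations h_(i-1)·σ_(i-1) + 2(h_(i-1)+h_i)·σ_i + h_i·σ_(i+1) = 6(Δ_i − Δ_(i-1)) read
  1·σ_0 + 4·σ_1 + 1·σ_2 = 6(Δ_1 - Δ_0) = 18
  1·σ_1 + 4·σ_2 + 1·σ_3 = 6(Δ_2 - Δ_1) = 12
Natural end conditions: σ_0 = σ_3 = 0.
Solving the tridiagonal system: σ_0 = 0, σ_1 = 4, σ_2 = 2, σ_3 = 0.
On [0, 1], s(x) = 8 - 20/3·x + 0·x² + 2/3·x³.
With x = 1/2: s(1/2) = 19/4.

4.7500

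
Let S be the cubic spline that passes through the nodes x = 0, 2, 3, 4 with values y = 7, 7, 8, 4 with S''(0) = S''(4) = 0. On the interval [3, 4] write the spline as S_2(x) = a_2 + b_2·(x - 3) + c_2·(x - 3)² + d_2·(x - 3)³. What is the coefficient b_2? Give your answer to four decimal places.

With M_i denoting the second derivative at x_i, h_i = 2, 1, 1, and Δ_i = (y_(i+1) − y_i)/h_i = 0, 1, -4:
  2·M_0 + 6·M_1 + 1·M_2 = 6(Δ_1 - Δ_0) = 6
  1·M_1 + 4·M_2 + 1·M_3 = 6(Δ_2 - Δ_1) = -30
Natural end conditions: M_0 = M_3 = 0.
Solving: M_0 = 0, M_1 = 54/23, M_2 = -186/23, M_3 = 0.
On [3, 4], with S_2(x) = a_2 + b_2·(x - 3) + c_2·(x - 3)² + d_2·(x - 3)³: c_2 = M_2/2 = -93/23, d_2 = (M_3 - M_2)/(6h_2) = 31/23, b_2 = Δ_2 - h_2(2M_2 + M_3)/6 = -30/23.

-1.3043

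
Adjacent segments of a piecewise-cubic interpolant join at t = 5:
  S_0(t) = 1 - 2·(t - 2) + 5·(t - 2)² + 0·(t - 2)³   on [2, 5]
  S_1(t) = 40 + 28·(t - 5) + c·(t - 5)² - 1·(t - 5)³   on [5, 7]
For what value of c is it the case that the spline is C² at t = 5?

S_0''(t) = 10 + 0·(t - 2), so S_0''(5) = 10. On the right, S_1''(5) = 2c, so c = 5.

5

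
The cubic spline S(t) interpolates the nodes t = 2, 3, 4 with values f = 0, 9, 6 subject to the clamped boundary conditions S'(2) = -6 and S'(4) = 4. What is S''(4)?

44

With M_i denoting the second derivative at x_i, h_i = 1, 1, and Δ_i = (y_(i+1) − y_i)/h_i = 9, -3:
  1·M_0 + 4·M_1 + 1·M_2 = 6(Δ_1 - Δ_0) = -72
Clamped end conditions give two more equations: 2h_0·M_0 + h_0·M_1 = 6(Δ_0 - S'(2)) = 90 and h_1·M_1 + 2h_1·M_2 = 6(S'(4) - Δ_1) = 42.
Forward elimination and back-substitution give M_0 = 68, M_1 = -46, M_2 = 44.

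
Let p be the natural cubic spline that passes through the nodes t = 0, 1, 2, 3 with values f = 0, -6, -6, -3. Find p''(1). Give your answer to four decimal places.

Let m_i = p''(x_i). Step sizes h_i = 1, 1, 1; slopes of the chords Δ_i = (y_(i+1) - y_i)/h_i = -6, 0, 3.
  1·m_0 + 4·m_1 + 1·m_2 = 6(Δ_1 - Δ_0) = 36
  1·m_1 + 4·m_2 + 1·m_3 = 6(Δ_2 - Δ_1) = 18
Natural end conditions: m_0 = m_3 = 0.
Solving: m_0 = 0, m_1 = 42/5, m_2 = 12/5, m_3 = 0.

8.4000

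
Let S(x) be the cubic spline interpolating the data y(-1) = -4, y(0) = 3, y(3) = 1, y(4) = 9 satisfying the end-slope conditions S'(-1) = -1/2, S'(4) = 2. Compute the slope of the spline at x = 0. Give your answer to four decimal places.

Write M_i for S''(x_i). With h_i = 1, 3, 1 and divided differences Δ_i = 7, -2/3, 8, the continuity of S' gives the tridiagonal system
  1·M_0 + 8·M_1 + 3·M_2 = 6(Δ_1 - Δ_0) = -46
  3·M_1 + 8·M_2 + 1·M_3 = 6(Δ_2 - Δ_1) = 52
Clamped end conditions give two more equations: 2h_0·M_0 + h_0·M_1 = 6(Δ_0 - S'(-1)) = 45 and h_2·M_2 + 2h_2·M_3 = 6(S'(4) - Δ_2) = -36.
Solving the tridiagonal system: M_0 = 1900/63, M_1 = -965/63, M_2 = 974/63, M_3 = -1621/63.
On [0, 3], S'(x) = b_1 + 2c_1·x + 3d_1·x² with b_1 = Δ_1 - h_1(2M_1 + M_2)/6 = 436/63, c_1 = M_1/2 = -965/126, d_1 = (M_2 - M_1)/(6h_1) = 277/162. So S'(0) = 436/63.

6.9206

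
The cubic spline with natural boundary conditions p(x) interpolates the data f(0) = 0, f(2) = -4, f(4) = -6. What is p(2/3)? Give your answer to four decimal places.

-1.4815

Write m_i for p''(x_i). With h_i = 2, 2 and divided differences Δ_i = -2, -1, the continuity of p' gives the tridiagonal system
  2·m_0 + 8·m_1 + 2·m_2 = 6(Δ_1 - Δ_0) = 6
Natural end conditions: m_0 = m_2 = 0.
Forward elimination and back-substitution give m_0 = 0, m_1 = 3/4, m_2 = 0.
On [0, 2], p(x) = 0 - 9/4·x + 0·x² + 1/16·x³.
With x = 2/3: p(2/3) = -40/27.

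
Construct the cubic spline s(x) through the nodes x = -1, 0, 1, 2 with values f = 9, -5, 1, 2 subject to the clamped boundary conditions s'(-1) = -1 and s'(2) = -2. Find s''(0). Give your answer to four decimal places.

51.3333

With M_i denoting the second derivative at x_i, h_i = 1, 1, 1, and Δ_i = (y_(i+1) − y_i)/h_i = -14, 6, 1:
  1·M_0 + 4·M_1 + 1·M_2 = 6(Δ_1 - Δ_0) = 120
  1·M_1 + 4·M_2 + 1·M_3 = 6(Δ_2 - Δ_1) = -30
Clamped end conditions give two more equations: 2h_0·M_0 + h_0·M_1 = 6(Δ_0 - s'(-1)) = -78 and h_2·M_2 + 2h_2·M_3 = 6(s'(2) - Δ_2) = -18.
Forward elimination and back-substitution give M_0 = -194/3, M_1 = 154/3, M_2 = -62/3, M_3 = 4/3.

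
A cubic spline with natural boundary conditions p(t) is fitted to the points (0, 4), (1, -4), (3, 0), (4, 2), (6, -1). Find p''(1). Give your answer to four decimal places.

Let m_i = p''(x_i). Step sizes h_i = 1, 2, 1, 2; slopes of the chords Δ_i = (y_(i+1) - y_i)/h_i = -8, 2, 2, -3/2.
  1·m_0 + 6·m_1 + 2·m_2 = 6(Δ_1 - Δ_0) = 60
  2·m_1 + 6·m_2 + 1·m_3 = 6(Δ_2 - Δ_1) = 0
  1·m_2 + 6·m_3 + 2·m_4 = 6(Δ_3 - Δ_2) = -21
Natural end conditions: m_0 = m_4 = 0.
Hence m_0 = 0, m_1 = 343/31, m_2 = -99/31, m_3 = -92/31, m_4 = 0.

11.0645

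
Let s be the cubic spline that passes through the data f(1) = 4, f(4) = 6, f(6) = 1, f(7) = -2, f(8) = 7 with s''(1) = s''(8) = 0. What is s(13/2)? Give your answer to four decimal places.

Put M_i = s'' at the i-th knot. Here h = (3, 2, 1, 1) and Δ = (2/3, -5/2, -3, 9), so the interior equations h_(i-1)·M_(i-1) + 2(h_(i-1)+h_i)·M_i + h_i·M_(i+1) = 6(Δ_i − Δ_(i-1)) read
  3·M_0 + 10·M_1 + 2·M_2 = 6(Δ_1 - Δ_0) = -19
  2·M_1 + 6·M_2 + 1·M_3 = 6(Δ_2 - Δ_1) = -3
  1·M_2 + 4·M_3 + 1·M_4 = 6(Δ_3 - Δ_2) = 72
Natural end conditions: M_0 = M_4 = 0.
Solving: M_0 = 0, M_1 = -269/214, M_2 = -344/107, M_3 = 2012/107, M_4 = 0.
On [6, 7], s(t) = 1 - 1625/321·(t - 6) - 172/107·(t - 6)² + 1178/321·(t - 6)³.
With (t - 6) = 1/2: s(13/2) = -631/428.

-1.4743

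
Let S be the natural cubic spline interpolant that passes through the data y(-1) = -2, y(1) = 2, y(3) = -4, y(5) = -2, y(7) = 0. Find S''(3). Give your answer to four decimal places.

4.5000

Write M_i for S''(x_i). With h_i = 2, 2, 2, 2 and divided differences Δ_i = 2, -3, 1, 1, the continuity of S' gives the tridiagonal system
  2·M_0 + 8·M_1 + 2·M_2 = 6(Δ_1 - Δ_0) = -30
  2·M_1 + 8·M_2 + 2·M_3 = 6(Δ_2 - Δ_1) = 24
  2·M_2 + 8·M_3 + 2·M_4 = 6(Δ_3 - Δ_2) = 0
Natural end conditions: M_0 = M_4 = 0.
Forward elimination and back-substitution give M_0 = 0, M_1 = -39/8, M_2 = 9/2, M_3 = -9/8, M_4 = 0.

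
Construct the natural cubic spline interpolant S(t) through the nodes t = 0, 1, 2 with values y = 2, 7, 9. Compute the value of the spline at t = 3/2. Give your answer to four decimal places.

With m_i denoting the second derivative at x_i, h_i = 1, 1, and Δ_i = (y_(i+1) − y_i)/h_i = 5, 2:
  1·m_0 + 4·m_1 + 1·m_2 = 6(Δ_1 - Δ_0) = -18
Natural end conditions: m_0 = m_2 = 0.
Solving the tridiagonal system: m_0 = 0, m_1 = -9/2, m_2 = 0.
On [1, 2], S(t) = 7 + 7/2·(t - 1) - 9/4·(t - 1)² + 3/4·(t - 1)³.
With (t - 1) = 1/2: S(3/2) = 265/32.

8.2813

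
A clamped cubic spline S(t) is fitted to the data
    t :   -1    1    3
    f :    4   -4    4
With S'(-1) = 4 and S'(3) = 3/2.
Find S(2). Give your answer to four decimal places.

Let M_i = S''(x_i). Step sizes h_i = 2, 2; slopes of the chords Δ_i = (y_(i+1) - y_i)/h_i = -4, 4.
  2·M_0 + 8·M_1 + 2·M_2 = 6(Δ_1 - Δ_0) = 48
Clamped end conditions give two more equations: 2h_0·M_0 + h_0·M_1 = 6(Δ_0 - S'(-1)) = -48 and h_1·M_1 + 2h_1·M_2 = 6(S'(3) - Δ_1) = -15.
Solving: M_0 = -149/8, M_1 = 53/4, M_2 = -83/8.
On [1, 3], S(t) = -4 - 11/8·(t - 1) + 53/8·(t - 1)² - 63/32·(t - 1)³.
With (t - 1) = 1: S(2) = -23/32.

-0.7188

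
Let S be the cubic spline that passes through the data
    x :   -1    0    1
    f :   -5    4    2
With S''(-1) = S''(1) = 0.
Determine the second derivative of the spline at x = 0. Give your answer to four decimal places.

-16.5000

Let σ_i = S''(x_i). Step sizes h_i = 1, 1; slopes of the chords Δ_i = (y_(i+1) - y_i)/h_i = 9, -2.
  1·σ_0 + 4·σ_1 + 1·σ_2 = 6(Δ_1 - Δ_0) = -66
Natural end conditions: σ_0 = σ_2 = 0.
Hence σ_0 = 0, σ_1 = -33/2, σ_2 = 0.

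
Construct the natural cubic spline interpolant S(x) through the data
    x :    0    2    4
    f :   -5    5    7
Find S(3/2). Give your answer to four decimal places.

3.1563

With m_i denoting the second derivative at x_i, h_i = 2, 2, and Δ_i = (y_(i+1) − y_i)/h_i = 5, 1:
  2·m_0 + 8·m_1 + 2·m_2 = 6(Δ_1 - Δ_0) = -24
Natural end conditions: m_0 = m_2 = 0.
Solving the tridiagonal system: m_0 = 0, m_1 = -3, m_2 = 0.
On [0, 2], S(x) = -5 + 6·x + 0·x² - 1/4·x³.
With x = 3/2: S(3/2) = 101/32.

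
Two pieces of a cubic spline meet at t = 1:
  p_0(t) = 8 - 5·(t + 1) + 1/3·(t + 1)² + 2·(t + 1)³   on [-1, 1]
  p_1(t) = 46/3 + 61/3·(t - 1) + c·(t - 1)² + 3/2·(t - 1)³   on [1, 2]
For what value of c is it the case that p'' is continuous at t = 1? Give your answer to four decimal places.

p_0''(t) = 2/3 + 12·(t + 1), so p_0''(1) = 74/3. On the right, p_1''(1) = 2c, so c = 37/3.

12.3333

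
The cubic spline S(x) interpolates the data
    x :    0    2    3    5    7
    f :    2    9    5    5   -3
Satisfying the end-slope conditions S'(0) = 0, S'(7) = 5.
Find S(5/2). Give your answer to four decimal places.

7.2188

Let M_i = S''(x_i). Step sizes h_i = 2, 1, 2, 2; slopes of the chords Δ_i = (y_(i+1) - y_i)/h_i = 7/2, -4, 0, -4.
  2·M_0 + 6·M_1 + 1·M_2 = 6(Δ_1 - Δ_0) = -45
  1·M_1 + 6·M_2 + 2·M_3 = 6(Δ_2 - Δ_1) = 24
  2·M_2 + 8·M_3 + 2·M_4 = 6(Δ_3 - Δ_2) = -24
Clamped end conditions give two more equations: 2h_0·M_0 + h_0·M_1 = 6(Δ_0 - S'(0)) = 21 and h_3·M_3 + 2h_3·M_4 = 6(S'(7) - Δ_3) = 54.
Forward elimination and back-substitution give M_0 = 47/4, M_1 = -13, M_2 = 19/2, M_3 = -10, M_4 = 37/2.
On [2, 3], S(x) = 9 - 5/4·(x - 2) - 13/2·(x - 2)² + 15/4·(x - 2)³.
With (x - 2) = 1/2: S(5/2) = 231/32.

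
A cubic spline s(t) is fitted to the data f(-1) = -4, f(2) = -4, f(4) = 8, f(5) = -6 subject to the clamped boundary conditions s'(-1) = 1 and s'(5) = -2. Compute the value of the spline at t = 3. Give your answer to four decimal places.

7.1316

Put M_i = s'' at the i-th knot. Here h = (3, 2, 1) and Δ = (0, 6, -14), so the interior equations h_(i-1)·M_(i-1) + 2(h_(i-1)+h_i)·M_i + h_i·M_(i+1) = 6(Δ_i − Δ_(i-1)) read
  3·M_0 + 10·M_1 + 2·M_2 = 6(Δ_1 - Δ_0) = 36
  2·M_1 + 6·M_2 + 1·M_3 = 6(Δ_2 - Δ_1) = -120
Clamped end conditions give two more equations: 2h_0·M_0 + h_0·M_1 = 6(Δ_0 - s'(-1)) = -6 and h_2·M_2 + 2h_2·M_3 = 6(s'(5) - Δ_2) = 72.
Forward elimination and back-substitution give M_0 = -136/19, M_1 = 234/19, M_2 = -624/19, M_3 = 996/19.
On [2, 4], s(t) = -4 + 166/19·(t - 2) + 117/19·(t - 2)² - 143/38·(t - 2)³.
With (t - 2) = 1: s(3) = 271/38.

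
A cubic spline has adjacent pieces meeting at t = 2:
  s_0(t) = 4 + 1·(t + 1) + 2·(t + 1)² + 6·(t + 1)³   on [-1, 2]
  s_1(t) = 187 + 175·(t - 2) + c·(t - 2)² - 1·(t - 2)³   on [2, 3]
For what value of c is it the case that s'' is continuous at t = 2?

56

s_0''(t) = 4 + 36·(t + 1), so s_0''(2) = 112. On the right, s_1''(2) = 2c, so c = 56.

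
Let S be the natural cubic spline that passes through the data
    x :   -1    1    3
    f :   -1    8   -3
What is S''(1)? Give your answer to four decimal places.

-7.5000

With M_i denoting the second derivative at x_i, h_i = 2, 2, and Δ_i = (y_(i+1) − y_i)/h_i = 9/2, -11/2:
  2·M_0 + 8·M_1 + 2·M_2 = 6(Δ_1 - Δ_0) = -60
Natural end conditions: M_0 = M_2 = 0.
Hence M_0 = 0, M_1 = -15/2, M_2 = 0.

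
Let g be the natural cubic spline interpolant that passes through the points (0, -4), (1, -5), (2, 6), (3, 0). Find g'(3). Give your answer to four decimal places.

-11.3333

With σ_i denoting the second derivative at x_i, h_i = 1, 1, 1, and Δ_i = (y_(i+1) − y_i)/h_i = -1, 11, -6:
  1·σ_0 + 4·σ_1 + 1·σ_2 = 6(Δ_1 - Δ_0) = 72
  1·σ_1 + 4·σ_2 + 1·σ_3 = 6(Δ_2 - Δ_1) = -102
Natural end conditions: σ_0 = σ_3 = 0.
Solving the tridiagonal system: σ_0 = 0, σ_1 = 26, σ_2 = -32, σ_3 = 0.
On [2, 3], g'(x) = b_2 + 2c_2·(x - 2) + 3d_2·(x - 2)² with b_2 = Δ_2 - h_2(2σ_2 + σ_3)/6 = 14/3, c_2 = σ_2/2 = -16, d_2 = (σ_3 - σ_2)/(6h_2) = 16/3. So g'(3) = -34/3.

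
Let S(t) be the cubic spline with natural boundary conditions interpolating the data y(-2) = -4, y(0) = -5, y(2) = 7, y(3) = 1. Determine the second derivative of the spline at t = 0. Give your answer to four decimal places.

Put σ_i = S'' at the i-th knot. Here h = (2, 2, 1) and Δ = (-1/2, 6, -6), so the interior equations h_(i-1)·σ_(i-1) + 2(h_(i-1)+h_i)·σ_i + h_i·σ_(i+1) = 6(Δ_i − Δ_(i-1)) read
  2·σ_0 + 8·σ_1 + 2·σ_2 = 6(Δ_1 - Δ_0) = 39
  2·σ_1 + 6·σ_2 + 1·σ_3 = 6(Δ_2 - Δ_1) = -72
Natural end conditions: σ_0 = σ_3 = 0.
Solving the tridiagonal system: σ_0 = 0, σ_1 = 189/22, σ_2 = -327/22, σ_3 = 0.

8.5909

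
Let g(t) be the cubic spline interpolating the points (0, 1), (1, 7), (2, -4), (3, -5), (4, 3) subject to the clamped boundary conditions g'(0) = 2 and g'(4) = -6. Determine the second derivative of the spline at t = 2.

Let m_i = g''(x_i). Step sizes h_i = 1, 1, 1, 1; slopes of the chords Δ_i = (y_(i+1) - y_i)/h_i = 6, -11, -1, 8.
  1·m_0 + 4·m_1 + 1·m_2 = 6(Δ_1 - Δ_0) = -102
  1·m_1 + 4·m_2 + 1·m_3 = 6(Δ_2 - Δ_1) = 60
  1·m_2 + 4·m_3 + 1·m_4 = 6(Δ_3 - Δ_2) = 54
Clamped end conditions give two more equations: 2h_0·m_0 + h_0·m_1 = 6(Δ_0 - g'(0)) = 24 and h_3·m_3 + 2h_3·m_4 = 6(g'(4) - Δ_3) = -84.
Solving: m_0 = 31, m_1 = -38, m_2 = 19, m_3 = 22, m_4 = -53.

19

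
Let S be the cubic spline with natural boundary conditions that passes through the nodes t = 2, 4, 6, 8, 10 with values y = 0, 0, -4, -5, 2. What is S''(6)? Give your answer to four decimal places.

With σ_i denoting the second derivative at x_i, h_i = 2, 2, 2, 2, and Δ_i = (y_(i+1) − y_i)/h_i = 0, -2, -1/2, 7/2:
  2·σ_0 + 8·σ_1 + 2·σ_2 = 6(Δ_1 - Δ_0) = -12
  2·σ_1 + 8·σ_2 + 2·σ_3 = 6(Δ_2 - Δ_1) = 9
  2·σ_2 + 8·σ_3 + 2·σ_4 = 6(Δ_3 - Δ_2) = 24
Natural end conditions: σ_0 = σ_4 = 0.
Hence σ_0 = 0, σ_1 = -12/7, σ_2 = 6/7, σ_3 = 39/14, σ_4 = 0.

0.8571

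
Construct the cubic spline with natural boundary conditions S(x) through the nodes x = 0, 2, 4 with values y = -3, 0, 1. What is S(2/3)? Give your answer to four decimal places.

-1.8519

Write m_i for S''(x_i). With h_i = 2, 2 and divided differences Δ_i = 3/2, 1/2, the continuity of S' gives the tridiagonal system
  2·m_0 + 8·m_1 + 2·m_2 = 6(Δ_1 - Δ_0) = -6
Natural end conditions: m_0 = m_2 = 0.
Solving the tridiagonal system: m_0 = 0, m_1 = -3/4, m_2 = 0.
On [0, 2], S(x) = -3 + 7/4·x + 0·x² - 1/16·x³.
With x = 2/3: S(2/3) = -50/27.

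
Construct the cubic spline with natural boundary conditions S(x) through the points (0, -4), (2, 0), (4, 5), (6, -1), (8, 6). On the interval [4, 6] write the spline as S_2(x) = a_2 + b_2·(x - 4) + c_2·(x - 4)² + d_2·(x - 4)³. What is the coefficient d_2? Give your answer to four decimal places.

1.0536

With M_i denoting the second derivative at x_i, h_i = 2, 2, 2, 2, and Δ_i = (y_(i+1) − y_i)/h_i = 2, 5/2, -3, 7/2:
  2·M_0 + 8·M_1 + 2·M_2 = 6(Δ_1 - Δ_0) = 3
  2·M_1 + 8·M_2 + 2·M_3 = 6(Δ_2 - Δ_1) = -33
  2·M_2 + 8·M_3 + 2·M_4 = 6(Δ_3 - Δ_2) = 39
Natural end conditions: M_0 = M_4 = 0.
Hence M_0 = 0, M_1 = 27/14, M_2 = -87/14, M_3 = 45/7, M_4 = 0.
On [4, 6], with S_2(x) = a_2 + b_2·(x - 4) + c_2·(x - 4)² + d_2·(x - 4)³: c_2 = M_2/2 = -87/28, d_2 = (M_3 - M_2)/(6h_2) = 59/56, b_2 = Δ_2 - h_2(2M_2 + M_3)/6 = -1.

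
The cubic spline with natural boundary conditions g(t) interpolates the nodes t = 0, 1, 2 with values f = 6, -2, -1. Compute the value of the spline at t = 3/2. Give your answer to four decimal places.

-2.3438

Put m_i = g'' at the i-th knot. Here h = (1, 1) and Δ = (-8, 1), so the interior equations h_(i-1)·m_(i-1) + 2(h_(i-1)+h_i)·m_i + h_i·m_(i+1) = 6(Δ_i − Δ_(i-1)) read
  1·m_0 + 4·m_1 + 1·m_2 = 6(Δ_1 - Δ_0) = 54
Natural end conditions: m_0 = m_2 = 0.
Forward elimination and back-substitution give m_0 = 0, m_1 = 27/2, m_2 = 0.
On [1, 2], g(t) = -2 - 7/2·(t - 1) + 27/4·(t - 1)² - 9/4·(t - 1)³.
With (t - 1) = 1/2: g(3/2) = -75/32.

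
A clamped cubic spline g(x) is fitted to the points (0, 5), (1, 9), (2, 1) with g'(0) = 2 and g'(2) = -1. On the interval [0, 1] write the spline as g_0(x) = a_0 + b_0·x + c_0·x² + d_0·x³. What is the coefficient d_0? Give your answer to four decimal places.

Let σ_i = g''(x_i). Step sizes h_i = 1, 1; slopes of the chords Δ_i = (y_(i+1) - y_i)/h_i = 4, -8.
  1·σ_0 + 4·σ_1 + 1·σ_2 = 6(Δ_1 - Δ_0) = -72
Clamped end conditions give two more equations: 2h_0·σ_0 + h_0·σ_1 = 6(Δ_0 - g'(0)) = 12 and h_1·σ_1 + 2h_1·σ_2 = 6(g'(2) - Δ_1) = 42.
Solving the tridiagonal system: σ_0 = 45/2, σ_1 = -33, σ_2 = 75/2.
On [0, 1], with g_0(x) = a_0 + b_0·x + c_0·x² + d_0·x³: c_0 = σ_0/2 = 45/4, d_0 = (σ_1 - σ_0)/(6h_0) = -37/4, b_0 = Δ_0 - h_0(2σ_0 + σ_1)/6 = 2.

-9.2500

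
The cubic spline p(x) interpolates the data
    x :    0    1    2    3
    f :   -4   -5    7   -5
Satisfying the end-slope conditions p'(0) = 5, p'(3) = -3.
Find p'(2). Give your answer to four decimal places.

-1.0667

With σ_i denoting the second derivative at x_i, h_i = 1, 1, 1, and Δ_i = (y_(i+1) − y_i)/h_i = -1, 12, -12:
  1·σ_0 + 4·σ_1 + 1·σ_2 = 6(Δ_1 - Δ_0) = 78
  1·σ_1 + 4·σ_2 + 1·σ_3 = 6(Δ_2 - Δ_1) = -144
Clamped end conditions give two more equations: 2h_0·σ_0 + h_0·σ_1 = 6(Δ_0 - p'(0)) = -36 and h_2·σ_2 + 2h_2·σ_3 = 6(p'(3) - Δ_2) = 54.
Solving the tridiagonal system: σ_0 = -608/15, σ_1 = 676/15, σ_2 = -926/15, σ_3 = 868/15.
On [2, 3], p'(x) = b_2 + 2c_2·(x - 2) + 3d_2·(x - 2)² with b_2 = Δ_2 - h_2(2σ_2 + σ_3)/6 = -16/15, c_2 = σ_2/2 = -463/15, d_2 = (σ_3 - σ_2)/(6h_2) = 299/15. So p'(2) = -16/15.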